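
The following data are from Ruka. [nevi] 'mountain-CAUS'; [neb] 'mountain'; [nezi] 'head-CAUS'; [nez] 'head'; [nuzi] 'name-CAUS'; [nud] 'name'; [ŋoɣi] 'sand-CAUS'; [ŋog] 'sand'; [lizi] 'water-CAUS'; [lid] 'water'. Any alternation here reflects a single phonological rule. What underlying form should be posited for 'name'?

The root 'name' surfaces as [nuzi] and [nud], with a stem-final [z] ~ [d] alternation.
Compare 'head', with invariant [z] in [nezi] and [nez]: an analysis with underlying /z/ and a rule producing [d] in isolation would wrongly predict alternation here too.
The alternation reflects intervocalic spirantization: voiced stops become fricatives between vowels. /d/ is underlying.

/nud/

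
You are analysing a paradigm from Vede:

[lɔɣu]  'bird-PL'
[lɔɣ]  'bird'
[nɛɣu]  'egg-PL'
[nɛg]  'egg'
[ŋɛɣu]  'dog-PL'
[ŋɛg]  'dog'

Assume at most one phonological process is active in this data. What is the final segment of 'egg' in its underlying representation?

In [nɛɣu] and [nɛg] the final segment of 'egg' alternates: [ɣ] ~ [g].
Compare 'bird', with invariant [ɣ] in [lɔɣu] and [lɔɣ]: an analysis with underlying /ɣ/ and a rule producing [g] in isolation would wrongly predict alternation here too.
So /g/ is underlying, and a rule of intervocalic spirantization — voiced stops become fricatives between vowels — gives [ɣ].

/g/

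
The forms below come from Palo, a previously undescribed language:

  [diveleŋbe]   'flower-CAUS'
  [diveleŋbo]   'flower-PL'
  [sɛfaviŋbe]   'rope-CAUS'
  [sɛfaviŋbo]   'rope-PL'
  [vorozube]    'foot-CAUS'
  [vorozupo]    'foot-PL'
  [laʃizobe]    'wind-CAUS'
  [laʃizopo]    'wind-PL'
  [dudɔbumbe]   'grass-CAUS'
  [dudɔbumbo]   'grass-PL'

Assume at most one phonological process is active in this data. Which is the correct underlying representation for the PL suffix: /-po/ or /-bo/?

The PL suffix surfaces as [-bo] and [-po], depending on the final segment of the stem.
By contrast the CAUS suffix keeps its initial [b] throughout — that segment must be underlying.
The PL suffix is therefore /-po/ underlyingly, with post-nasal voicing: voiceless stops become voiced after a nasal.

/-po/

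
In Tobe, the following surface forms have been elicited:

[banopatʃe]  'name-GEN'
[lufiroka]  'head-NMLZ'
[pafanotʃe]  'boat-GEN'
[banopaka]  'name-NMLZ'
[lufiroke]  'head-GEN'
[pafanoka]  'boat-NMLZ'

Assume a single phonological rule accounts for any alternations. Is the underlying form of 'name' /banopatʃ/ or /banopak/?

The stem for 'name' ends in [k] in [banopaka] but [tʃ] in [banopatʃe].
But 'head' keeps [k] in both environments ([lufiroka], [lufiroke]), so there is no rule changing /k/ to [tʃ] before the GEN suffix.
The underlying segment must be /tʃ/; palato-alveolar /tʃ/ becomes [k] when no front vowel follows, yielding [k] there.

/banopatʃ/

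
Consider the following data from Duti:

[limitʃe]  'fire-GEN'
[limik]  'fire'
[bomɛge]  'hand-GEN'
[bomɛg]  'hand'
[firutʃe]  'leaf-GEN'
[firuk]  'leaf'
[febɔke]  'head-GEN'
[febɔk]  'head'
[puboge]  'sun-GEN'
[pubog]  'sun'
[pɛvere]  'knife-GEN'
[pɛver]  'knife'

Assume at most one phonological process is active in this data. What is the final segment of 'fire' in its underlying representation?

/tʃ/

The root 'fire' surfaces as [limitʃe] and [limik], with a stem-final [tʃ] ~ [k] alternation.
But 'head' keeps [k] in both environments ([febɔke], [febɔk]), so there is no rule changing /k/ to [tʃ] before the GEN suffix.
Therefore /tʃ/ is basic and [k] is derived by depalatalization (palato-alveolar /tʃ/ becomes [k] when no front vowel follows).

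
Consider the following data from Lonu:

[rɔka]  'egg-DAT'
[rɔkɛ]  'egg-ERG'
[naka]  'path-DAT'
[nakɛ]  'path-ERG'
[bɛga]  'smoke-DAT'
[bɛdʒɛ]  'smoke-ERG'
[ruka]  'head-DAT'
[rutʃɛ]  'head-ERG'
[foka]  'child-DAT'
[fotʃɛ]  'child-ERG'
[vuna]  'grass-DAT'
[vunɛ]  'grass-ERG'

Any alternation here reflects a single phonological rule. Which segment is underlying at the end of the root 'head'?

The stem for 'head' ends in [k] in [ruka] but [tʃ] in [rutʃɛ].
The stem 'path' ([naka], [nakɛ]) shows [k] unchanged in both environments, so [k] cannot be basic with [tʃ] derived before the ERG suffix.
The alternation reflects depalatalization: palato-alveolar /tʃ/ and /dʒ/ become [k] and [g] when no front vowel follows. /tʃ/ is underlying.

/tʃ/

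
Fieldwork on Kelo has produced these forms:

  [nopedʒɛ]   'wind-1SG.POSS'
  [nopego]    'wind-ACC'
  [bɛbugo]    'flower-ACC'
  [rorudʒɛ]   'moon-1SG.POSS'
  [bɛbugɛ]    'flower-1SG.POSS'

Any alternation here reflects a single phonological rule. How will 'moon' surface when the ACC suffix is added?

In [nopego] and [nopedʒɛ] the final segment of 'wind' alternates: [g] ~ [dʒ].
If /g/ were underlying and a rule turned it into [dʒ] before the 1SG.POSS suffix, 'flower' would also alternate; but it has [g] in both [bɛbugo] and [bɛbugɛ].
The alternation reflects depalatalization: palato-alveolar /dʒ/ becomes [g] when no front vowel follows. /dʒ/ is underlying.
From [rorudʒɛ] the stem 'moon' is /rorudʒ/; when no front vowel follows this yields [rorugo].

[rorugo]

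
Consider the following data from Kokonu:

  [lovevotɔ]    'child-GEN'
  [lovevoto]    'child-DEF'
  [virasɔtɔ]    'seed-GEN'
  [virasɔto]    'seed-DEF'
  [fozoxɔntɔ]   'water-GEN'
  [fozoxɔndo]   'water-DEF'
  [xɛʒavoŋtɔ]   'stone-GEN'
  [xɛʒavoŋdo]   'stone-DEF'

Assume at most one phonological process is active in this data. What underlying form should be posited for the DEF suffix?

/-do/

The DEF morpheme has two allomorphs, [-do] and [-to].
The GEN suffix, which begins with [t], is invariant after every stem; so [t] is not altered by any rule here.
The DEF suffix is therefore /-do/ underlyingly, with post-vocalic devoicing: voiced stops become voiceless after a vowel.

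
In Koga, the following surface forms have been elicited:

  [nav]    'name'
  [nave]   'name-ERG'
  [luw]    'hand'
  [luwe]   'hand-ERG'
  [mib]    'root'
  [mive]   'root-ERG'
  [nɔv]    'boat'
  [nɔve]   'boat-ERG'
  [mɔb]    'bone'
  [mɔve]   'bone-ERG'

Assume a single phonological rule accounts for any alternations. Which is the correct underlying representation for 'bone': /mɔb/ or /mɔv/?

/mɔb/

The root 'bone' surfaces as [mɔb] and [mɔve], with a stem-final [b] ~ [v] alternation.
But 'name' keeps [v] in both environments ([nav], [nave]), so there is no rule changing /v/ to [b] in isolation.
The underlying segment must be /b/; voiced stops become fricatives between vowels, yielding [v] there.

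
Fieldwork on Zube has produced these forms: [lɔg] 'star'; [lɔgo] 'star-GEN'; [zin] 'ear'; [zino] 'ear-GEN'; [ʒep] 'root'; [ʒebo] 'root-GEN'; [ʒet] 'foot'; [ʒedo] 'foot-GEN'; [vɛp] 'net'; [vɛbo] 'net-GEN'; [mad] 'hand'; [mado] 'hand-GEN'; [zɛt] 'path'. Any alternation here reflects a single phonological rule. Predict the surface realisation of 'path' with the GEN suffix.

[zɛdo]

The root 'foot' surfaces as [ʒet] and [ʒedo], with a stem-final [t] ~ [d] alternation.
Compare 'hand', with invariant [d] in [mad] and [mado]: an analysis with underlying /d/ and a rule producing [t] in isolation would wrongly predict alternation here too.
The underlying segment must be /t/; voiceless stops become voiced between vowels, yielding [d] there.
The one attested form of 'path', [zɛt], shows underlying /zɛt/. Applying the same rule between vowels gives [zɛdo].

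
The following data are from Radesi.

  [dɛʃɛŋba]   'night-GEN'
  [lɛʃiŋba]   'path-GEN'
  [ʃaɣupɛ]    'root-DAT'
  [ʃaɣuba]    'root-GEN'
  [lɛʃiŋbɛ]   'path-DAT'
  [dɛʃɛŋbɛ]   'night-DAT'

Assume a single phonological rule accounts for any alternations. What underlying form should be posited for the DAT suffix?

The DAT morpheme has two allomorphs, [-bɛ] and [-pɛ].
By contrast the GEN suffix keeps its initial [b] throughout — that segment must be underlying.
So the underlying form is /-pɛ/, and voiceless stops become voiced after a nasal.

/-pɛ/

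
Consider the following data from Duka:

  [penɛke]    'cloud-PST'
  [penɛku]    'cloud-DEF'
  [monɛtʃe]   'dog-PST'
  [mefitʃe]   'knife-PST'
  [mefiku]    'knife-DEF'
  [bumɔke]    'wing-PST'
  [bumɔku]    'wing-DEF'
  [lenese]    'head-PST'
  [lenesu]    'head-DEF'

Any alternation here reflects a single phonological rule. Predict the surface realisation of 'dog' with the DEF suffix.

The stem for 'knife' ends in [tʃ] in [mefitʃe] but [k] in [mefiku].
The stem 'cloud' ([penɛke], [penɛku]) shows [k] unchanged in both environments, so [k] cannot be basic with [tʃ] derived before the PST suffix.
So /tʃ/ is underlying, and a rule of depalatalization — palato-alveolar /tʃ/ becomes [k] when no front vowel follows — gives [k].
The one attested form of 'dog', [monɛtʃe], shows underlying /monɛtʃ/. Applying the same rule when no front vowel follows gives [monɛku].

[monɛku]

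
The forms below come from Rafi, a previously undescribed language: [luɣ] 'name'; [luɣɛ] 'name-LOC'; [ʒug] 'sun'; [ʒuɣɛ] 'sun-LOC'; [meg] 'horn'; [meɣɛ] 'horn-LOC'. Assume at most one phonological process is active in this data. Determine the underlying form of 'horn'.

/meg/

The root 'horn' surfaces as [meg] and [meɣɛ], with a stem-final [g] ~ [ɣ] alternation.
If /ɣ/ were underlying and a rule turned it into [g] in isolation, 'name' would also alternate; but it has [ɣ] in both [luɣ] and [luɣɛ].
The alternation reflects intervocalic spirantization: voiced stops become fricatives between vowels. /g/ is underlying.
The underlying form of 'horn' is therefore /meg/.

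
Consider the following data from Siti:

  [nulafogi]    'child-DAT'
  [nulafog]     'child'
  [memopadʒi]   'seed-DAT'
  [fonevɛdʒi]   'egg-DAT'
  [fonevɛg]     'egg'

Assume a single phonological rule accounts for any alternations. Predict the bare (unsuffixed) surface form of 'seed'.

In [fonevɛdʒi] and [fonevɛg] the final segment of 'egg' alternates: [dʒ] ~ [g].
If /g/ were underlying and a rule turned it into [dʒ] before the DAT suffix, 'child' would also alternate; but it has [g] in both [nulafogi] and [nulafog].
The alternation reflects depalatalization: palato-alveolar /dʒ/ becomes [g] when no front vowel follows. /dʒ/ is underlying.
From [memopadʒi] the stem 'seed' is /memopadʒ/; when no front vowel follows this yields [memopag].

[memopag]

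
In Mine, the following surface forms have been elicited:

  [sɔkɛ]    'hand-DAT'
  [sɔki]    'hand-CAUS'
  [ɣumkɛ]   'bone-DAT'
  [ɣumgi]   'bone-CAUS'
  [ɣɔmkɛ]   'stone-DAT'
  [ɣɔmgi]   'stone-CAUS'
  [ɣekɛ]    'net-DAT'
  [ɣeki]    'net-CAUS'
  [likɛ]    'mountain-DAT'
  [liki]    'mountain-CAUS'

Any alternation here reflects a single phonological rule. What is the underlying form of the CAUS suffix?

/-gi/

The CAUS morpheme has two allomorphs, [-gi] and [-ki].
By contrast the DAT suffix keeps its initial [k] throughout — that segment must be underlying.
So the underlying form is /-gi/, and voiced stops become voiceless after a vowel.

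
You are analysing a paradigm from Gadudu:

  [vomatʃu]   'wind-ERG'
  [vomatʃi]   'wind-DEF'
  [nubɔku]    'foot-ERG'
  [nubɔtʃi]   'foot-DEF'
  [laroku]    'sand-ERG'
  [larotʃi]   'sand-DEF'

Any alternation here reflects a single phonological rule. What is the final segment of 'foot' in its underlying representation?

The root 'foot' surfaces as [nubɔku] and [nubɔtʃi], with a stem-final [k] ~ [tʃ] alternation.
If /tʃ/ were underlying and a rule turned it into [k] before the ERG suffix, 'wind' would also alternate; but it has [tʃ] in both [vomatʃu] and [vomatʃi].
Therefore /k/ is basic and [tʃ] is derived by palatalization before a front vowel (/k/ becomes palato-alveolar [tʃ] before a front vowel).

/k/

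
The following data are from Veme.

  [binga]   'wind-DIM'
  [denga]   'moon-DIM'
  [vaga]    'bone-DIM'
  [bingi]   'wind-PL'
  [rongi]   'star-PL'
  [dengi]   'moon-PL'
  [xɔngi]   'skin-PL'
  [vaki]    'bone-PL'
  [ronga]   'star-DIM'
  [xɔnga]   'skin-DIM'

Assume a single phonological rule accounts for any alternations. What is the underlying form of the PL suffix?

/-ki/

The PL suffix surfaces as [-gi] and [-ki], depending on the final segment of the stem.
The DIM suffix, which begins with [g], is invariant after every stem; so [g] is not altered by any rule here.
The PL suffix is therefore /-ki/ underlyingly, with post-nasal voicing: voiceless stops become voiced after a nasal.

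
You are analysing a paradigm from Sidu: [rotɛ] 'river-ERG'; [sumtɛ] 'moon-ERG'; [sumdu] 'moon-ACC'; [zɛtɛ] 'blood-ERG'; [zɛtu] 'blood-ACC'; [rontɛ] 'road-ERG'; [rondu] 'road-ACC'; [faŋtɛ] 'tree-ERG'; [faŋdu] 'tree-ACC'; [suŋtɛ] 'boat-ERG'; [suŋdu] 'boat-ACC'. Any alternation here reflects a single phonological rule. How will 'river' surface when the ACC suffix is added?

[rotu]

The ACC suffix surfaces as [-du] and [-tu], depending on the final segment of the stem.
The ERG suffix, which begins with [t], is invariant after every stem; so [t] is not altered by any rule here.
So the underlying form is /-du/, and voiced stops become voiceless after a vowel.
After 'river', which ends in a vowel, the suffix surfaces as [-tu], giving [rotu].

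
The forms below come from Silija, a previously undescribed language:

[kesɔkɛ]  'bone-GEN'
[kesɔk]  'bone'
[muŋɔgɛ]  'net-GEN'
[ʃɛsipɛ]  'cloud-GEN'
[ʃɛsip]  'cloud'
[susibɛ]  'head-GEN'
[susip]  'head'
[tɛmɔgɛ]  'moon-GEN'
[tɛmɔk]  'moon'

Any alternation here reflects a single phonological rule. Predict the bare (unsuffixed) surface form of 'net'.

[muŋɔk]

In [tɛmɔgɛ] and [tɛmɔk] the final segment of 'moon' alternates: [g] ~ [k].
The stem 'bone' ([kesɔkɛ], [kesɔk]) shows [k] unchanged in both environments, so [k] cannot be basic with [g] derived before the GEN suffix.
Therefore /g/ is basic and [k] is derived by word-final obstruent devoicing (voiced obstruents become voiceless word-finally).
From [muŋɔgɛ] the stem 'net' is /muŋɔg/; word-finally this yields [muŋɔk].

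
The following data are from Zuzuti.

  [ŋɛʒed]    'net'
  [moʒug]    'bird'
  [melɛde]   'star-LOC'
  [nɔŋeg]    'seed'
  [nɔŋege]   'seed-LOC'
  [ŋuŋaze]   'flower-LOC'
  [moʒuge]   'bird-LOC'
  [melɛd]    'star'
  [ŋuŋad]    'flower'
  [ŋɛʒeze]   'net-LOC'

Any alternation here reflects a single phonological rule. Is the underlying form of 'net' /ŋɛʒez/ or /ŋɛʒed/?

/ŋɛʒez/

'net' shows [z] ~ [d] at the end of the stem ([ŋɛʒeze] vs [ŋɛʒed]).
But 'star' keeps [d] in both environments ([melɛde], [melɛd]), so there is no rule changing /d/ to [z] before the LOC suffix.
The underlying segment must be /z/; voiced fricatives become stops word-finally, yielding [d] there.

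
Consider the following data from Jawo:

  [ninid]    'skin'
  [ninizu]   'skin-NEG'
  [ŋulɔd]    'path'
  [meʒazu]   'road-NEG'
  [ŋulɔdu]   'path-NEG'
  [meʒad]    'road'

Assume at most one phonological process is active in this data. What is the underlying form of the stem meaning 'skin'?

/niniz/

In [ninizu] and [ninid] the final segment of 'skin' alternates: [z] ~ [d].
Compare 'path', with invariant [d] in [ŋulɔdu] and [ŋulɔd]: an analysis with underlying /d/ and a rule producing [z] before the NEG suffix would wrongly predict alternation here too.
The alternation reflects word-final hardening: voiced fricatives become stops word-finally. /z/ is underlying.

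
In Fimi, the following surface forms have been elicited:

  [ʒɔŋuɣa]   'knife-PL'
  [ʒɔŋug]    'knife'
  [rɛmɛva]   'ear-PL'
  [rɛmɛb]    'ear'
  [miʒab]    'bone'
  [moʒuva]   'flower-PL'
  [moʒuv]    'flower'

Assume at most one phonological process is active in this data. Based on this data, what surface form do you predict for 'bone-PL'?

[miʒava]

The root 'ear' surfaces as [rɛmɛva] and [rɛmɛb], with a stem-final [v] ~ [b] alternation.
But 'flower' keeps [v] in both environments ([moʒuva], [moʒuv]), so there is no rule changing /v/ to [b] in isolation.
So /b/ is underlying, and a rule of intervocalic spirantization — voiced stops become fricatives between vowels — gives [v].
From [miʒab] the stem 'bone' is /miʒab/; between vowels this yields [miʒava].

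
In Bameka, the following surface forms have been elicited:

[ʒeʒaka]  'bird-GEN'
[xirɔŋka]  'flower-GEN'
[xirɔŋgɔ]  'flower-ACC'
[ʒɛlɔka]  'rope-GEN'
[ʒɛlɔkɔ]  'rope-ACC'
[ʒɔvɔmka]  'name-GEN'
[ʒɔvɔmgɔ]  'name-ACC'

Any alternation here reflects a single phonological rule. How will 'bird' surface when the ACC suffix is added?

[ʒeʒakɔ]

The ACC suffix surfaces as [-gɔ] and [-kɔ], depending on the final segment of the stem.
By contrast the GEN suffix keeps its initial [k] throughout — that segment must be underlying.
The ACC suffix is therefore /-gɔ/ underlyingly, with post-vocalic devoicing: voiced stops become voiceless after a vowel.
After 'bird', which ends in a vowel, the suffix surfaces as [-kɔ], giving [ʒeʒakɔ].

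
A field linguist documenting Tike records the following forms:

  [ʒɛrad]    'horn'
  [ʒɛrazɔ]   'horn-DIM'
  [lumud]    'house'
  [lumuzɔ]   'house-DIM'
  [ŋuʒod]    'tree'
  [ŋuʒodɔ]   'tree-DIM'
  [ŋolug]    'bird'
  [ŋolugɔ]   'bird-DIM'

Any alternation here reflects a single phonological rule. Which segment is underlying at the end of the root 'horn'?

/z/

In [ʒɛrad] and [ʒɛrazɔ] the final segment of 'horn' alternates: [d] ~ [z].
If /d/ were underlying and a rule turned it into [z] before the DIM suffix, 'tree' would also alternate; but it has [d] in both [ŋuʒod] and [ŋuʒodɔ].
The alternation reflects word-final hardening: voiced fricatives become stops word-finally. /z/ is underlying.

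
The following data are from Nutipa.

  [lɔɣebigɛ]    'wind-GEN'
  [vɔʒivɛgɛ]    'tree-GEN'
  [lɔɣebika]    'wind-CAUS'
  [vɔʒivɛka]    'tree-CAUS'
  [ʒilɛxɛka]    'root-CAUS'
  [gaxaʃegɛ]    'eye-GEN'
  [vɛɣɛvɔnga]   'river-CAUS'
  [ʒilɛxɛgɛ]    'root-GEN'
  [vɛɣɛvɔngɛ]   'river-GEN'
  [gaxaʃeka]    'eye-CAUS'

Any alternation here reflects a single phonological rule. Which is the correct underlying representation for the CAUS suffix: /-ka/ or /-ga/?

The CAUS morpheme has two allomorphs, [-ga] and [-ka].
The GEN suffix, which begins with [g], is invariant after every stem; so [g] is not altered by any rule here.
The CAUS suffix is therefore /-ka/ underlyingly, with post-nasal voicing: voiceless stops become voiced after a nasal.

/-ka/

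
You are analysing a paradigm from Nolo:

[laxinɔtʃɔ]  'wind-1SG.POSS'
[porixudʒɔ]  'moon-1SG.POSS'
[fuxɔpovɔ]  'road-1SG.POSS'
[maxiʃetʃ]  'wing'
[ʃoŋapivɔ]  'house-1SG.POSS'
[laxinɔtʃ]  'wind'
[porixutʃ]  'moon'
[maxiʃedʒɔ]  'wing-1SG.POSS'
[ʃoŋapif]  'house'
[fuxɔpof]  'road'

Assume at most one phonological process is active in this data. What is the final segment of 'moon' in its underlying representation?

/dʒ/

'moon' shows [tʃ] ~ [dʒ] at the end of the stem ([porixutʃ] vs [porixudʒɔ]).
Compare 'wind', with invariant [tʃ] in [laxinɔtʃ] and [laxinɔtʃɔ]: an analysis with underlying /tʃ/ and a rule producing [dʒ] before the 1SG.POSS suffix would wrongly predict alternation here too.
The alternation reflects word-final obstruent devoicing: voiced obstruents become voiceless word-finally. /dʒ/ is underlying.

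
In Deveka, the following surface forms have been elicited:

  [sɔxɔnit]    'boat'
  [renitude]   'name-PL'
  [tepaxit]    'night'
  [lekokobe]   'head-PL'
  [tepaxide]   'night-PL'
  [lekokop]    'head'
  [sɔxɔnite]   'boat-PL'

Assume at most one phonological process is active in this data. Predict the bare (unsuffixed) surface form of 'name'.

[renitut]

In [tepaxit] and [tepaxide] the final segment of 'night' alternates: [t] ~ [d].
If /t/ were underlying and a rule turned it into [d] before the PL suffix, 'boat' would also alternate; but it has [t] in both [sɔxɔnit] and [sɔxɔnite].
The alternation reflects word-final obstruent devoicing: voiced obstruents become voiceless word-finally. /d/ is underlying.
From [renitude] the stem 'name' is /renitud/; word-finally this yields [renitut].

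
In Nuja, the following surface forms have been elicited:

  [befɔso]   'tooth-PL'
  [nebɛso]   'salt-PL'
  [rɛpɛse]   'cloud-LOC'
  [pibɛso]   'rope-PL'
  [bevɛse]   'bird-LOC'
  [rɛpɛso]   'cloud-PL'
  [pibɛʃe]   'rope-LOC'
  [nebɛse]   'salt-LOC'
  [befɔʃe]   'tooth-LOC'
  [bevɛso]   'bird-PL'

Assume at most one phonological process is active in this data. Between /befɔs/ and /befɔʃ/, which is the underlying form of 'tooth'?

'tooth' shows [ʃ] ~ [s] at the end of the stem ([befɔʃe] vs [befɔso]).
Compare 'bird', with invariant [s] in [bevɛse] and [bevɛso]: an analysis with underlying /s/ and a rule producing [ʃ] before the LOC suffix would wrongly predict alternation here too.
The underlying segment must be /ʃ/; palato-alveolar /ʃ/ becomes [s] when no front vowel follows, yielding [s] there.

/befɔʃ/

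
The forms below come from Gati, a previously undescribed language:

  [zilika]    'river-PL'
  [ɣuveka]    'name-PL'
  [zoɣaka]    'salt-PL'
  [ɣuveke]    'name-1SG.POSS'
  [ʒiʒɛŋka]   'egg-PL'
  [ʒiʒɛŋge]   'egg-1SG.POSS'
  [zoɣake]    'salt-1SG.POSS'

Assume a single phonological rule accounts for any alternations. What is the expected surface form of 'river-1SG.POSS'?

[zilike]

The 1SG.POSS morpheme has two allomorphs, [-ge] and [-ke].
By contrast the PL suffix keeps its initial [k] throughout — that segment must be underlying.
The 1SG.POSS suffix is therefore /-ge/ underlyingly, with post-vocalic devoicing: voiced stops become voiceless after a vowel.
After 'river', which ends in a vowel, the suffix surfaces as [-ke], giving [zilike].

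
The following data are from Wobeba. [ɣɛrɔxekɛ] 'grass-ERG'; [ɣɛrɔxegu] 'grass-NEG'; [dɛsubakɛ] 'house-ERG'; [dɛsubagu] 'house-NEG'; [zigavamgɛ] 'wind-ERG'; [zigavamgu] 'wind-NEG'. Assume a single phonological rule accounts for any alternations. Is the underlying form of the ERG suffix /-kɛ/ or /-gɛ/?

The ERG morpheme has two allomorphs, [-gɛ] and [-kɛ].
By contrast the NEG suffix keeps its initial [g] throughout — that segment must be underlying.
The ERG suffix is therefore /-kɛ/ underlyingly, with post-nasal voicing: voiceless stops become voiced after a nasal.

/-kɛ/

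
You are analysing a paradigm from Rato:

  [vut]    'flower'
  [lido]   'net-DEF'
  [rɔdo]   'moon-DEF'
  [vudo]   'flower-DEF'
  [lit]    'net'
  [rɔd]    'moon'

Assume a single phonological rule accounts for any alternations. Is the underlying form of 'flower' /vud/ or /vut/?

/vut/

The root 'flower' surfaces as [vudo] and [vut], with a stem-final [d] ~ [t] alternation.
Compare 'moon', with invariant [d] in [rɔdo] and [rɔd]: an analysis with underlying /d/ and a rule producing [t] in isolation would wrongly predict alternation here too.
The alternation reflects intervocalic voicing: voiceless stops become voiced between vowels. /t/ is underlying.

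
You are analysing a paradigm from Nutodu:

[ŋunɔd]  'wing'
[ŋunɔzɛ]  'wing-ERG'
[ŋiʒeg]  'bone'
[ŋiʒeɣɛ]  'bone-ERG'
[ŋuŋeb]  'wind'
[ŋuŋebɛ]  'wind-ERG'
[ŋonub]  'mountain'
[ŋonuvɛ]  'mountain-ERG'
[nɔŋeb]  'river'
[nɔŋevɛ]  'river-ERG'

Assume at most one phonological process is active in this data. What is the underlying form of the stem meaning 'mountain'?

In [ŋonub] and [ŋonuvɛ] the final segment of 'mountain' alternates: [b] ~ [v].
But 'wind' keeps [b] in both environments ([ŋuŋeb], [ŋuŋebɛ]), so there is no rule changing /b/ to [v] before the ERG suffix.
The alternation reflects word-final hardening: voiced fricatives become stops word-finally. /v/ is underlying.

/ŋonuv/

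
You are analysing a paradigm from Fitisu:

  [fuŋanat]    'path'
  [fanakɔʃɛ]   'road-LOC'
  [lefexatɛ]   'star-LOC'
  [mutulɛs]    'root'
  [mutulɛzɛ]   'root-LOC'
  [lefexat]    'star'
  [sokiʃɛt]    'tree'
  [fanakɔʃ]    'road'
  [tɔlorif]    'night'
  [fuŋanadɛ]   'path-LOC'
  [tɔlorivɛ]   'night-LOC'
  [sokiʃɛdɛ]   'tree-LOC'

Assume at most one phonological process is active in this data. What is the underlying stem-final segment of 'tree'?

/d/

The root 'tree' surfaces as [sokiʃɛdɛ] and [sokiʃɛt], with a stem-final [d] ~ [t] alternation.
Compare 'star', with invariant [t] in [lefexatɛ] and [lefexat]: an analysis with underlying /t/ and a rule producing [d] before the LOC suffix would wrongly predict alternation here too.
The underlying segment must be /d/; voiced obstruents become voiceless word-finally, yielding [t] there.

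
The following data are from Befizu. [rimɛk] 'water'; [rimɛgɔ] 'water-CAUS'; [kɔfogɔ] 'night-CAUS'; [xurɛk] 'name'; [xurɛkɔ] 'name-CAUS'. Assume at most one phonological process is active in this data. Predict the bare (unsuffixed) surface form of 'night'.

[kɔfok]

The root 'water' surfaces as [rimɛk] and [rimɛgɔ], with a stem-final [k] ~ [g] alternation.
The stem 'name' ([xurɛk], [xurɛkɔ]) shows [k] unchanged in both environments, so [k] cannot be basic with [g] derived before the CAUS suffix.
The underlying segment must be /g/; voiced obstruents become voiceless word-finally, yielding [k] there.
The one attested form of 'night', [kɔfogɔ], shows underlying /kɔfog/. Applying the same rule word-finally gives [kɔfok].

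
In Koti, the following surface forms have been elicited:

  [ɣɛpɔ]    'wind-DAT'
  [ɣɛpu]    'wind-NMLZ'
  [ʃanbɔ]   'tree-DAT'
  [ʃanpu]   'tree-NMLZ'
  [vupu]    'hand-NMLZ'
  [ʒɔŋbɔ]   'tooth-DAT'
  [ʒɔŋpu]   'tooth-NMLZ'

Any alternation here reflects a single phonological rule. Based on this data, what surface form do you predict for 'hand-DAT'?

The DAT morpheme has two allomorphs, [-bɔ] and [-pɔ].
The NMLZ suffix, which begins with [p], is invariant after every stem; so [p] is not altered by any rule here.
So the underlying form is /-bɔ/, and voiced stops become voiceless after a vowel.
After 'hand', which ends in a vowel, the suffix surfaces as [-pɔ], giving [vupɔ].

[vupɔ]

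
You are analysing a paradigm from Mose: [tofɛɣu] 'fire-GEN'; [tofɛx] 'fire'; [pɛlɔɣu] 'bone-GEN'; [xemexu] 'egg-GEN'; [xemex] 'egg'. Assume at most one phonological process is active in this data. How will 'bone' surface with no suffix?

[pɛlɔx]

'fire' shows [ɣ] ~ [x] at the end of the stem ([tofɛɣu] vs [tofɛx]).
But 'egg' keeps [x] in both environments ([xemexu], [xemex]), so there is no rule changing /x/ to [ɣ] before the GEN suffix.
So /ɣ/ is underlying, and a rule of word-final obstruent devoicing — voiced obstruents become voiceless word-finally — gives [x].
The one attested form of 'bone', [pɛlɔɣu], shows underlying /pɛlɔɣ/. Applying the same rule word-finally gives [pɛlɔx].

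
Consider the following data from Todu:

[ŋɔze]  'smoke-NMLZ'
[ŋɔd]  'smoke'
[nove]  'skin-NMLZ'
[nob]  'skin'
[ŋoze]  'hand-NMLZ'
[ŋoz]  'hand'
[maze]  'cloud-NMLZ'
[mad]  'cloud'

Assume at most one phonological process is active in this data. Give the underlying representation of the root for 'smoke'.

'smoke' shows [z] ~ [d] at the end of the stem ([ŋɔze] vs [ŋɔd]).
Compare 'hand', with invariant [z] in [ŋoze] and [ŋoz]: an analysis with underlying /z/ and a rule producing [d] in isolation would wrongly predict alternation here too.
So /d/ is underlying, and a rule of intervocalic spirantization — voiced stops become fricatives between vowels — gives [z].
So 'smoke' = /ŋɔd/.

/ŋɔd/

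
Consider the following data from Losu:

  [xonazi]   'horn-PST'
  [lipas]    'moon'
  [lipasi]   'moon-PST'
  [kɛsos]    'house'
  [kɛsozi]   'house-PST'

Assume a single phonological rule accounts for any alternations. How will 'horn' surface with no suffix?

In [kɛsos] and [kɛsozi] the final segment of 'house' alternates: [s] ~ [z].
But 'moon' keeps [s] in both environments ([lipas], [lipasi]), so there is no rule changing /s/ to [z] before the PST suffix.
The alternation reflects word-final obstruent devoicing: voiced obstruents become voiceless word-finally. /z/ is underlying.
The one attested form of 'horn', [xonazi], shows underlying /xonaz/. Applying the same rule word-finally gives [xonas].

[xonas]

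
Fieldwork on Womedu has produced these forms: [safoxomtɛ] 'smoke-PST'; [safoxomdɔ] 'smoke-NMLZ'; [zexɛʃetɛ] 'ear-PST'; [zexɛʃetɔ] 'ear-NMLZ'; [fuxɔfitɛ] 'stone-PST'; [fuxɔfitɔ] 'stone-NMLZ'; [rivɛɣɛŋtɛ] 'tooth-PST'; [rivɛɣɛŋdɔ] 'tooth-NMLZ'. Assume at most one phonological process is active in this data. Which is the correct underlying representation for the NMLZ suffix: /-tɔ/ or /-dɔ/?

The NMLZ morpheme has two allomorphs, [-dɔ] and [-tɔ].
By contrast the PST suffix keeps its initial [t] throughout — that segment must be underlying.
So the underlying form is /-dɔ/, and voiced stops become voiceless after a vowel.

/-dɔ/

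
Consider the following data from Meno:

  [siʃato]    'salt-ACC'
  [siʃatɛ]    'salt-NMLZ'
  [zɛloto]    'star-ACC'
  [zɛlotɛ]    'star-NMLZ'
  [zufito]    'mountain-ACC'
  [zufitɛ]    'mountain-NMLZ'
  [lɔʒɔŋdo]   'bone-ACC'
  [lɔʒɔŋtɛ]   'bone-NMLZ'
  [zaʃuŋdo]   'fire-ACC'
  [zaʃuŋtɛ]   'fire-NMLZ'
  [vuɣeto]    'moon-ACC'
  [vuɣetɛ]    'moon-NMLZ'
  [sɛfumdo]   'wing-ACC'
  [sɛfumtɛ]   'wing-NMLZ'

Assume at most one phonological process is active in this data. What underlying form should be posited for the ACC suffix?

/-do/

The ACC morpheme has two allomorphs, [-do] and [-to].
The NMLZ suffix, which begins with [t], is invariant after every stem; so [t] is not altered by any rule here.
The ACC suffix is therefore /-do/ underlyingly, with post-vocalic devoicing: voiced stops become voiceless after a vowel.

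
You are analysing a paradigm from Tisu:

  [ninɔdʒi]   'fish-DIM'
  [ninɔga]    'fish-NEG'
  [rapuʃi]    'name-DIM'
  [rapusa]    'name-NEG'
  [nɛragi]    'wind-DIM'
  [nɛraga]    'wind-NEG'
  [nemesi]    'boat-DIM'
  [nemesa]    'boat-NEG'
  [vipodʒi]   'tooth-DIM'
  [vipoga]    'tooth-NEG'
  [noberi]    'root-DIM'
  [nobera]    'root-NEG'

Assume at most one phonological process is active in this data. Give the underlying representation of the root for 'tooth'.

'tooth' shows [dʒ] ~ [g] at the end of the stem ([vipodʒi] vs [vipoga]).
The stem 'wind' ([nɛragi], [nɛraga]) shows [g] unchanged in both environments, so [g] cannot be basic with [dʒ] derived before the DIM suffix.
The underlying segment must be /dʒ/; palato-alveolar /dʒ/ and /ʃ/ become [g] and [s] when no front vowel follows, yielding [g] there.
Hence 'tooth' is /vipodʒ/ underlyingly.

/vipodʒ/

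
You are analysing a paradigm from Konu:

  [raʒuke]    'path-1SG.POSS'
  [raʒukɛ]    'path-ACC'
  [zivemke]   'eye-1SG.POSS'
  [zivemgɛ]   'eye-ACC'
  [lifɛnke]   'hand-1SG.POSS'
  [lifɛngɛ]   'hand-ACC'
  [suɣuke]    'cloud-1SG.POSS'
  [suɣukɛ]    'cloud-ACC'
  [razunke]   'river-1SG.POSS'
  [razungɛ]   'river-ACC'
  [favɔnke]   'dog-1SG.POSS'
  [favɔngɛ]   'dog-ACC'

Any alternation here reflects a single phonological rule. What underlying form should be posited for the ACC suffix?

/-gɛ/

The ACC suffix surfaces as [-gɛ] and [-kɛ], depending on the final segment of the stem.
By contrast the 1SG.POSS suffix keeps its initial [k] throughout — that segment must be underlying.
So the underlying form is /-gɛ/, and voiced stops become voiceless after a vowel.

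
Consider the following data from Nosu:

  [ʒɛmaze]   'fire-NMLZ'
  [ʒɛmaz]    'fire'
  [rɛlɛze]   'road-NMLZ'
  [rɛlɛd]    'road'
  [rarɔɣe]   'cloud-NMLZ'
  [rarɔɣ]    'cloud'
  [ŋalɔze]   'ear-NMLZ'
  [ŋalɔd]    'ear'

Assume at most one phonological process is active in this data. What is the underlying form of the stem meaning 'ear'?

/ŋalɔd/

'ear' shows [z] ~ [d] at the end of the stem ([ŋalɔze] vs [ŋalɔd]).
But 'fire' keeps [z] in both environments ([ʒɛmaze], [ʒɛmaz]), so there is no rule changing /z/ to [d] in isolation.
So /d/ is underlying, and a rule of intervocalic spirantization — voiced stops become fricatives between vowels — gives [z].
The underlying form of 'ear' is therefore /ŋalɔd/.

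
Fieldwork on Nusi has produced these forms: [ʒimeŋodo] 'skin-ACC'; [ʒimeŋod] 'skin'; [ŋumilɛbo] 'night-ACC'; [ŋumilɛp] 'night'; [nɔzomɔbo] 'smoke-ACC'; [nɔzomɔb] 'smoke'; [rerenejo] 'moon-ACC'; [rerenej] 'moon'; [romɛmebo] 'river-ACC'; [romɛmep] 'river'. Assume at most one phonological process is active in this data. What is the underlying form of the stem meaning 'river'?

/romɛmep/

The root 'river' surfaces as [romɛmebo] and [romɛmep], with a stem-final [b] ~ [p] alternation.
If /b/ were underlying and a rule turned it into [p] in isolation, 'smoke' would also alternate; but it has [b] in both [nɔzomɔbo] and [nɔzomɔb].
Therefore /p/ is basic and [b] is derived by intervocalic voicing (voiceless stops become voiced between vowels).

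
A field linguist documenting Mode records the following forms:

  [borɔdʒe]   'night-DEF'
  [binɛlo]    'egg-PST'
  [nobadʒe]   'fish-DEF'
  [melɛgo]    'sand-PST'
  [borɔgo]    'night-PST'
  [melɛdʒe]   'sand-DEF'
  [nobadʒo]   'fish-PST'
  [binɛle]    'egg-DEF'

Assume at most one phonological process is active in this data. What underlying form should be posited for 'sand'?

/melɛg/

'sand' shows [dʒ] ~ [g] at the end of the stem ([melɛdʒe] vs [melɛgo]).
Compare 'fish', with invariant [dʒ] in [nobadʒe] and [nobadʒo]: an analysis with underlying /dʒ/ and a rule producing [g] before the PST suffix would wrongly predict alternation here too.
So /g/ is underlying, and a rule of palatalization before a front vowel — /g/ becomes palato-alveolar [dʒ] before a front vowel — gives [dʒ].
Hence 'sand' is /melɛg/ underlyingly.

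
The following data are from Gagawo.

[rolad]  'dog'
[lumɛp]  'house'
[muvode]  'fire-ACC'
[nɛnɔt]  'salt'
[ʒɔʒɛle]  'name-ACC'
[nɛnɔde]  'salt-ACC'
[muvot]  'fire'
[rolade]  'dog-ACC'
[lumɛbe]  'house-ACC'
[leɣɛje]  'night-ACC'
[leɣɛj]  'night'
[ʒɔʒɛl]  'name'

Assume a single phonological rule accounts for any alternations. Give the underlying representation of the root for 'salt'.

'salt' shows [t] ~ [d] at the end of the stem ([nɛnɔt] vs [nɛnɔde]).
But 'dog' keeps [d] in both environments ([rolad], [rolade]), so there is no rule changing /d/ to [t] in isolation.
So /t/ is underlying, and a rule of intervocalic voicing — voiceless stops become voiced between vowels — gives [d].
The underlying form of 'salt' is therefore /nɛnɔt/.

/nɛnɔt/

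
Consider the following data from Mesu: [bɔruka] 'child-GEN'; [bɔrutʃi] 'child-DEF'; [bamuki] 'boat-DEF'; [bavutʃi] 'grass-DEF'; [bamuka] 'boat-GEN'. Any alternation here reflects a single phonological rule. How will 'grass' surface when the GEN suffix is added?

[bavuka]

The stem for 'child' ends in [k] in [bɔruka] but [tʃ] in [bɔrutʃi].
If /k/ were underlying and a rule turned it into [tʃ] before the DEF suffix, 'boat' would also alternate; but it has [k] in both [bamuka] and [bamuki].
The alternation reflects depalatalization: palato-alveolar /tʃ/ becomes [k] when no front vowel follows. /tʃ/ is underlying.
From [bavutʃi] the stem 'grass' is /bavutʃ/; when no front vowel follows this yields [bavuka].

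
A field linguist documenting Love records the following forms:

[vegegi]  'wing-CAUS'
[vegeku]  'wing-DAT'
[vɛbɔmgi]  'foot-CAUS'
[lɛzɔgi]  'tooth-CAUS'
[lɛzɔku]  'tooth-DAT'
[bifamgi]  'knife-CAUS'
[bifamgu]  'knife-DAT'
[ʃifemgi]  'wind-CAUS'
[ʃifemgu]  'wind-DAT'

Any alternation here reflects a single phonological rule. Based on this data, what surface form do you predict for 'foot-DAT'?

The DAT suffix surfaces as [-gu] and [-ku], depending on the final segment of the stem.
The CAUS suffix, which begins with [g], is invariant after every stem; so [g] is not altered by any rule here.
The DAT suffix is therefore /-ku/ underlyingly, with post-nasal voicing: voiceless stops become voiced after a nasal.
After 'foot', which ends in a nasal, the suffix surfaces as [-gu], giving [vɛbɔmgu].

[vɛbɔmgu]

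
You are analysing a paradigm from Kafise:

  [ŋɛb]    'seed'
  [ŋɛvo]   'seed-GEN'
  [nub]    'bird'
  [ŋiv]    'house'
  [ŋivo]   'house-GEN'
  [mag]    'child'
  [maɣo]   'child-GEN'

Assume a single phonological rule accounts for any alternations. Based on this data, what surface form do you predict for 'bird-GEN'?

In [ŋɛb] and [ŋɛvo] the final segment of 'seed' alternates: [b] ~ [v].
The stem 'house' ([ŋiv], [ŋivo]) shows [v] unchanged in both environments, so [v] cannot be basic with [b] derived in isolation.
The alternation reflects intervocalic spirantization: voiced stops become fricatives between vowels. /b/ is underlying.
From [nub] the stem 'bird' is /nub/; between vowels this yields [nuvo].

[nuvo]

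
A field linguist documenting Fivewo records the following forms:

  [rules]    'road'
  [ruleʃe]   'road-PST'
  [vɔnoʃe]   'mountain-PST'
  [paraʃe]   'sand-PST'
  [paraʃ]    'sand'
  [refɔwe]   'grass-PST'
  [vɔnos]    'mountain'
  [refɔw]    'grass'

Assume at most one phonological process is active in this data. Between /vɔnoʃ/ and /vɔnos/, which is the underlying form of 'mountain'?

/vɔnos/

In [vɔnos] and [vɔnoʃe] the final segment of 'mountain' alternates: [s] ~ [ʃ].
If /ʃ/ were underlying and a rule turned it into [s] in isolation, 'sand' would also alternate; but it has [ʃ] in both [paraʃ] and [paraʃe].
Therefore /s/ is basic and [ʃ] is derived by palatalization before a front vowel (/s/ becomes palato-alveolar [ʃ] before a front vowel).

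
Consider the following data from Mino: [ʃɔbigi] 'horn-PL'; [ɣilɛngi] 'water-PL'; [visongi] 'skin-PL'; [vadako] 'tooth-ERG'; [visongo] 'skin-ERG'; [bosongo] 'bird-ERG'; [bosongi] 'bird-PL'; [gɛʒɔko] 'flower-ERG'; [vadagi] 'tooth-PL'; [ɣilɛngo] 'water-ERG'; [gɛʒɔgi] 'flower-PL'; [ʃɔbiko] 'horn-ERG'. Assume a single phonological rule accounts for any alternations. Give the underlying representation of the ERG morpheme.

The ERG suffix surfaces as [-go] and [-ko], depending on the final segment of the stem.
By contrast the PL suffix keeps its initial [g] throughout — that segment must be underlying.
So the underlying form is /-ko/, and voiceless stops become voiced after a nasal.

/-ko/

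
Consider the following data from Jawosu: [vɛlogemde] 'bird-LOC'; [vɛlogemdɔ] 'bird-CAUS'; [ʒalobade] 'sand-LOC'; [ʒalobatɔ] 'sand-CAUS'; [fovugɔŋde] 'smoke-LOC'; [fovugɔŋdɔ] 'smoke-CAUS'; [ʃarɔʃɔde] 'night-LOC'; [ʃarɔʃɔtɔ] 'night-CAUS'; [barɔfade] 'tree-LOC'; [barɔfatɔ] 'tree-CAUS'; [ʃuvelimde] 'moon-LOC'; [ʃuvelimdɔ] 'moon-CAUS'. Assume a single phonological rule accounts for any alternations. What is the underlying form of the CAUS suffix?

The CAUS suffix surfaces as [-dɔ] and [-tɔ], depending on the final segment of the stem.
The LOC suffix, which begins with [d], is invariant after every stem; so [d] is not altered by any rule here.
So the underlying form is /-tɔ/, and voiceless stops become voiced after a nasal.

/-tɔ/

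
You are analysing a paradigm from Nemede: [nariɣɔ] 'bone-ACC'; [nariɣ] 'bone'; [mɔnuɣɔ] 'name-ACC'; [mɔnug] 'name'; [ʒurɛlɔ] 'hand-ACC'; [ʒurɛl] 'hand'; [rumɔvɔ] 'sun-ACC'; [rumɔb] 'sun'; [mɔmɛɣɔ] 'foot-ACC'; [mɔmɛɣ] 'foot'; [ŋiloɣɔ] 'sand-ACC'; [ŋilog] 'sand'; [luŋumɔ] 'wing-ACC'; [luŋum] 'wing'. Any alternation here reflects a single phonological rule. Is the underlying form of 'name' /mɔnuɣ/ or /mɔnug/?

In [mɔnuɣɔ] and [mɔnug] the final segment of 'name' alternates: [ɣ] ~ [g].
But 'foot' keeps [ɣ] in both environments ([mɔmɛɣɔ], [mɔmɛɣ]), so there is no rule changing /ɣ/ to [g] in isolation.
So /g/ is underlying, and a rule of intervocalic spirantization — voiced stops become fricatives between vowels — gives [ɣ].

/mɔnug/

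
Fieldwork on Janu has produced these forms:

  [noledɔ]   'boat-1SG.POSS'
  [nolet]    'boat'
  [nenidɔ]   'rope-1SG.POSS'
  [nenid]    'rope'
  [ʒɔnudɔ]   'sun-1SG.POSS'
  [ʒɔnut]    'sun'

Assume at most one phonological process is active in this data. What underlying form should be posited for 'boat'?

The root 'boat' surfaces as [noledɔ] and [nolet], with a stem-final [d] ~ [t] alternation.
But 'rope' keeps [d] in both environments ([nenidɔ], [nenid]), so there is no rule changing /d/ to [t] in isolation.
The underlying segment must be /t/; voiceless stops become voiced between vowels, yielding [d] there.

/nolet/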